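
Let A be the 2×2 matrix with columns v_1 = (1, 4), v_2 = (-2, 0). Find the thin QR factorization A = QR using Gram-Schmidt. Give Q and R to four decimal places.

v_1 = (1, 4); ‖v_1‖ = 4.1231, so e_1 = (0.2425, 0.9701).
e_1·v_2 = 0.2425·(-2) + 0.9701·0 = -0.4851.
u_2 = v_2 + 0.4851·e_1 = (-1.8824, 0.4706).
‖u_2‖ = 1.9403, so e_2 = (-0.9701, 0.2425).

Q = [[0.2425, -0.9701], [0.9701, 0.2425]], R = [[4.1231, -0.4851], [0.0000, 1.9403]]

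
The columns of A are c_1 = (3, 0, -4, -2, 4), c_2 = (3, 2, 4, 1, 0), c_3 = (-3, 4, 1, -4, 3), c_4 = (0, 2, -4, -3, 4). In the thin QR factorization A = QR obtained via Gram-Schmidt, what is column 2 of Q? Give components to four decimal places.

c_1 = (3, 0, -4, -2, 4); ‖c_1‖ = 6.7082, so e_1 = (0.4472, 0.0000, -0.5963, -0.2981, 0.5963).
e_1·c_2 = 0.4472·3 + 0.0000·2 + (-0.5963)·4 + (-0.2981)·1 + 0.5963·0 = -1.3416.
u_2 = c_2 + 1.3416·e_1 = (3.6000, 2.0000, 3.2000, 0.6000, 0.8000).
‖u_2‖ = 5.3104, so e_2 = (0.6779, 0.3766, 0.6026, 0.1130, 0.1506).

e_2 = (0.6779, 0.3766, 0.6026, 0.1130, 0.1506)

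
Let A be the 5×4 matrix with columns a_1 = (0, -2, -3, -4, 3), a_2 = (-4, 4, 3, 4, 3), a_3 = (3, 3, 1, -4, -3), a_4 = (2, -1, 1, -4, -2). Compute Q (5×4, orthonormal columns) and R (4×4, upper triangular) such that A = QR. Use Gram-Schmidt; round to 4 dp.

e_1 = a_1/‖a_1‖ = (0, -2, -3, -4, 3)/6.1644 = (0.0000, -0.3244, -0.4867, -0.6489, 0.4867).
r_{12} = e_1·a_2 = -3.8933.
u_2 = a_2 + 3.8933·e_1 = (-4.0000, 2.7368, 1.1053, 1.4737, 4.8947).
‖u_2‖ = 7.1304, so e_2 = (-0.5610, 0.3838, 0.1550, 0.2067, 0.6865).
r_{13} = e_1·a_3 = -0.3244; r_{23} = e_2·a_3 = -3.2625.
u_3 = a_3 + 0.3244·e_1 + 3.2625·e_2 = (1.1698, 4.1470, 1.3478, -3.5362, -0.6025).
‖u_3‖ = 5.7663, so e_3 = (0.2029, 0.7192, 0.2337, -0.6133, -0.1045).
r_{14} = e_1·a_4 = 1.4600; r_{24} = e_2·a_4 = -3.5504; r_{34} = e_3·a_4 = 2.5823.
u_4 = a_4 − 1.4600·e_1 + 3.5504·e_2 − 2.5823·e_3 = (-0.5156, -1.0207, 1.6573, -0.7352, -0.0035).
‖u_4‖ = 2.1435, so e_4 = (-0.2405, -0.4762, 0.7732, -0.3430, -0.0016).

Q = [[0.0000, -0.5610, 0.2029, -0.2405], [-0.3244, 0.3838, 0.7192, -0.4762], [-0.4867, 0.1550, 0.2337, 0.7732], [-0.6489, 0.2067, -0.6133, -0.3430], [0.4867, 0.6865, -0.1045, -0.0016]], R = [[6.1644, -3.8933, -0.3244, 1.4600], [0.0000, 7.1304, -3.2625, -3.5504], [0.0000, 0.0000, 5.7663, 2.5823], [0.0000, 0.0000, 0.0000, 2.1435]]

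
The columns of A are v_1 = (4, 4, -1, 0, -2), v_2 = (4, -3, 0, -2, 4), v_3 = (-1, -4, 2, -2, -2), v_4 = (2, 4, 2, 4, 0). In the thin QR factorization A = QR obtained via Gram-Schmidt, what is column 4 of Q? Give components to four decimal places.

e_1 = v_1/‖v_1‖ = (4, 4, -1, 0, -2)/6.0828 = (0.6576, 0.6576, -0.1644, 0.0000, -0.3288).
r_{12} = e_1·v_2 = -0.6576.
u_2 = v_2 + 0.6576·e_1 = (4.4324, -2.5676, -0.1081, -2.0000, 3.7838).
‖u_2‖ = 6.6759, so e_2 = (0.6639, -0.3846, -0.0162, -0.2996, 0.5668).
r_{13} = e_1·v_3 = -2.9592; r_{23} = e_2·v_3 = 0.3077.
u_3 = v_3 + 2.9592·e_1 − 0.3077·e_2 = (0.7417, -1.9357, 1.5185, -1.9078, -3.1474).
‖u_3‖ = 4.4887, so e_3 = (0.1652, -0.4312, 0.3383, -0.4250, -0.7012).
r_{14} = e_1·v_4 = 3.6168; r_{24} = e_2·v_4 = -1.4412; r_{34} = e_3·v_4 = -2.4180.
u_4 = v_4 − 3.6168·e_1 + 1.4412·e_2 + 2.4180·e_3 = (0.9781, 0.0246, 3.3893, 2.5405, 0.3106).
‖u_4‖ = 4.3583, so e_4 = (0.2244, 0.0056, 0.7777, 0.5829, 0.0713).

e_4 = (0.2244, 0.0056, 0.7777, 0.5829, 0.0713)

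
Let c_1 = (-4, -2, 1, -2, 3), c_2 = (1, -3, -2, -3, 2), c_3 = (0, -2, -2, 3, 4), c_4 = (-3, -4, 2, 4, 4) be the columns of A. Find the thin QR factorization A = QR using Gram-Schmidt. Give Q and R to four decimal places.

c_1 = (-4, -2, 1, -2, 3); ‖c_1‖ = 5.8310, so q_1 = (-0.6860, -0.3430, 0.1715, -0.3430, 0.5145).
q_1·c_2 = (-0.6860)·1 + (-0.3430)·(-3) + 0.1715·(-2) + (-0.3430)·(-3) + 0.5145·2 = 2.0580.
u_2 = c_2 − 2.0580·q_1 = (2.4118, -2.2941, -2.3529, -2.2941, 0.9412).
‖u_2‖ = 4.7712, so q_2 = (0.5055, -0.4808, -0.4932, -0.4808, 0.1973).
q_1·c_3 = (-0.6860)·0 + (-0.3430)·(-2) + 0.1715·(-2) + (-0.3430)·3 + 0.5145·4 = 1.3720; q_2·c_3 = 0.5055·0 + (-0.4808)·(-2) + (-0.4932)·(-2) + (-0.4808)·3 + 0.1973·4 = 1.2945.
u_3 = c_3 − 1.3720·q_1 − 1.2945·q_2 = (0.2868, -0.9070, -1.5969, 4.0930, 3.0388).
‖u_3‖ = 5.4260, so q_3 = (0.0529, -0.1672, -0.2943, 0.7543, 0.5600).
q_1·c_4 = (-0.6860)·(-3) + (-0.3430)·(-4) + 0.1715·2 + (-0.3430)·4 + 0.5145·4 = 4.4590; q_2·c_4 = 0.5055·(-3) + (-0.4808)·(-4) + (-0.4932)·2 + (-0.4808)·4 + 0.1973·4 = -1.7137; q_3·c_4 = 0.0529·(-3) + (-0.1672)·(-4) + (-0.2943)·2 + 0.7543·4 + 0.5600·4 = 5.1789.
u_4 = c_4 − 4.4590·q_1 + 1.7137·q_2 − 5.1789·q_3 = (0.6513, -2.4289, 1.9143, 0.7988, -0.8564).
‖u_4‖ = 3.3705, so q_4 = (0.1932, -0.7206, 0.5680, 0.2370, -0.2541).

Q = [[-0.6860, 0.5055, 0.0529, 0.1932], [-0.3430, -0.4808, -0.1672, -0.7206], [0.1715, -0.4932, -0.2943, 0.5680], [-0.3430, -0.4808, 0.7543, 0.2370], [0.5145, 0.1973, 0.5600, -0.2541]], R = [[5.8310, 2.0580, 1.3720, 4.4590], [0.0000, 4.7712, 1.2945, -1.7137], [0.0000, 0.0000, 5.4260, 5.1789], [0.0000, 0.0000, 0.0000, 3.3705]]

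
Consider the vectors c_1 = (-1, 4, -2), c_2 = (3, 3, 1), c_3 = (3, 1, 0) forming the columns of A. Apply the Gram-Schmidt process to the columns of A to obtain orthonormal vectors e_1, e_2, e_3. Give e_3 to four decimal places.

c_1 = (-1, 4, -2); ‖c_1‖ = 4.5826, so e_1 = (-0.2182, 0.8729, -0.4364).
e_1·c_2 = (-0.2182)·3 + 0.8729·3 + (-0.4364)·1 = 1.5275.
u_2 = c_2 − 1.5275·e_1 = (3.3333, 1.6667, 1.6667).
‖u_2‖ = 4.0825, so e_2 = (0.8165, 0.4082, 0.4082).
e_1·c_3 = (-0.2182)·3 + 0.8729·1 + (-0.4364)·0 = 0.2182; e_2·c_3 = 0.8165·3 + 0.4082·1 + 0.4082·0 = 2.8577.
u_3 = c_3 − 0.2182·e_1 − 2.8577·e_2 = (0.7143, -0.3571, -1.0714).
‖u_3‖ = 1.3363, so e_3 = (0.5345, -0.2673, -0.8018).

e_3 = (0.5345, -0.2673, -0.8018)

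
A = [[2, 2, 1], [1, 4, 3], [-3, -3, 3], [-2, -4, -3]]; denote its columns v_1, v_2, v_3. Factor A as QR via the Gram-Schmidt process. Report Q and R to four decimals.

Q = [[0.4714, -0.2426, 0.6516], [0.2357, 0.8145, -0.2545], [-0.7071, 0.3639, 0.6041], [-0.4714, -0.3812, -0.3818]], R = [[4.2426, 5.8926, 0.4714], [0.0000, 3.2059, 4.4363], [0.0000, 0.0000, 2.8456]]

v_1 = (2, 1, -3, -2); ‖v_1‖ = 4.2426, so q_1 = (0.4714, 0.2357, -0.7071, -0.4714).
q_1·v_2 = 0.4714·2 + 0.2357·4 + (-0.7071)·(-3) + (-0.4714)·(-4) = 5.8926.
u_2 = v_2 − 5.8926·q_1 = (-0.7778, 2.6111, 1.1667, -1.2222).
‖u_2‖ = 3.2059, so q_2 = (-0.2426, 0.8145, 0.3639, -0.3812).
q_1·v_3 = 0.4714·1 + 0.2357·3 + (-0.7071)·3 + (-0.4714)·(-3) = 0.4714; q_2·v_3 = (-0.2426)·1 + 0.8145·3 + 0.3639·3 + (-0.3812)·(-3) = 4.4363.
u_3 = v_3 − 0.4714·q_1 − 4.4363·q_2 = (1.8541, -0.7243, 1.7189, -1.0865).
‖u_3‖ = 2.8456, so q_3 = (0.6516, -0.2545, 0.6041, -0.3818).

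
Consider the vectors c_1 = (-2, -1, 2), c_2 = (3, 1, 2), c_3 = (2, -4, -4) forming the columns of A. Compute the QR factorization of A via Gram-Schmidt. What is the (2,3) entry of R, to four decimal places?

c_1 = (-2, -1, 2); ‖c_1‖ = 3.0000, so e_1 = (-0.6667, -0.3333, 0.6667).
e_1·c_2 = (-0.6667)·3 + (-0.3333)·1 + 0.6667·2 = -1.0000.
u_2 = c_2 + 1.0000·e_1 = (2.3333, 0.6667, 2.6667).
‖u_2‖ = 3.6056, so e_2 = (0.6472, 0.1849, 0.7396).
r_{23} = e_2·c_3 = -2.4037.

r_{23} = -2.4037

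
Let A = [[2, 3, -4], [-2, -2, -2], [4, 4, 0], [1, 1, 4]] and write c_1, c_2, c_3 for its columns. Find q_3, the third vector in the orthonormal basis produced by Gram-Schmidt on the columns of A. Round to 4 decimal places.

q_3 = (0.0000, -0.3007, -0.3701, 0.8790)

q_1 = c_1/‖c_1‖ = (2, -2, 4, 1)/5.0000 = (0.4000, -0.4000, 0.8000, 0.2000).
r_{12} = q_1·c_2 = 5.4000.
u_2 = c_2 − 5.4000·q_1 = (0.8400, 0.1600, -0.3200, -0.0800).
‖u_2‖ = 0.9165, so q_2 = (0.9165, 0.1746, -0.3491, -0.0873).
r_{13} = q_1·c_3 = 0.0000; r_{23} = q_2·c_3 = -4.3644.
u_3 = c_3 + 0.0000·q_1 + 4.3644·q_2 = (0.0000, -1.2381, -1.5238, 3.6190).
‖u_3‖ = 4.1173, so q_3 = (0.0000, -0.3007, -0.3701, 0.8790).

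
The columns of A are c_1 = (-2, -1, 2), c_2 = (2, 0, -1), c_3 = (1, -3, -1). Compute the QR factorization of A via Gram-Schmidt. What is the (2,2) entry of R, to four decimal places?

e_1 = c_1/‖c_1‖ = (-2, -1, 2)/3.0000 = (-0.6667, -0.3333, 0.6667).
r_{12} = e_1·c_2 = -2.0000.
u_2 = c_2 + 2.0000·e_1 = (0.6667, -0.6667, 0.3333).
r_{22} = ‖u_2‖ = 1.0000.

r_{22} = 1.0000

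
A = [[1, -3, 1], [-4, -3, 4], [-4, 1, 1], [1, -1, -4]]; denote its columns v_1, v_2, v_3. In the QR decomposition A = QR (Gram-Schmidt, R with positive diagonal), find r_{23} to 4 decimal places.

q_1 = v_1/‖v_1‖ = (1, -4, -4, 1)/5.8310 = (0.1715, -0.6860, -0.6860, 0.1715).
r_{12} = q_1·v_2 = 0.6860.
u_2 = v_2 − 0.6860·q_1 = (-3.1176, -2.5294, 1.4706, -1.1176).
‖u_2‖ = 4.4192, so q_2 = (-0.7055, -0.5724, 0.3328, -0.2529).
r_{23} = q_2·v_3 = -1.6505.

r_{23} = -1.6505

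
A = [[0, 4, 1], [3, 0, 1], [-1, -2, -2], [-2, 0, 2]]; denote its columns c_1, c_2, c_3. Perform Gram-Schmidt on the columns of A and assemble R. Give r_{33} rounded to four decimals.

c_1 = (0, 3, -1, -2); ‖c_1‖ = 3.7417, so q_1 = (0.0000, 0.8018, -0.2673, -0.5345).
q_1·c_2 = 0.0000·4 + 0.8018·0 + (-0.2673)·(-2) + (-0.5345)·0 = 0.5345.
u_2 = c_2 − 0.5345·q_1 = (4.0000, -0.4286, -1.8571, 0.2857).
‖u_2‖ = 4.4401, so q_2 = (0.9009, -0.0965, -0.4183, 0.0643).
q_1·c_3 = 0.0000·1 + 0.8018·1 + (-0.2673)·(-2) + (-0.5345)·2 = 0.2673; q_2·c_3 = 0.9009·1 + (-0.0965)·1 + (-0.4183)·(-2) + 0.0643·2 = 1.7696.
u_3 = c_3 − 0.2673·q_1 − 1.7696·q_2 = (-0.5942, 0.9565, -1.1884, 2.0290).
r_{33} = ‖u_3‖ = 2.6071.

r_{33} = 2.6071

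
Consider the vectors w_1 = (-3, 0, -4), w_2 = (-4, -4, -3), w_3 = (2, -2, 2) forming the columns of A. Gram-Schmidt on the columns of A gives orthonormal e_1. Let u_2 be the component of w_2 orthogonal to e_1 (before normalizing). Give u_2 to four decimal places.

u_2 = (-1.1200, -4.0000, 0.8400)

w_1 = (-3, 0, -4); ‖w_1‖ = 5.0000, so e_1 = (-0.6000, 0.0000, -0.8000).
e_1·w_2 = (-0.6000)·(-4) + 0.0000·(-4) + (-0.8000)·(-3) = 4.8000.
u_2 = w_2 − 4.8000·e_1 = (-1.1200, -4.0000, 0.8400).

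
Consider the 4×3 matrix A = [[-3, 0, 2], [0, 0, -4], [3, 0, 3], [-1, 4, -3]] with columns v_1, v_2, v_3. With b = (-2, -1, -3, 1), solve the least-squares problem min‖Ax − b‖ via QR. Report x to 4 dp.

v_1 = (-3, 0, 3, -1); ‖v_1‖ = 4.3589, so q_1 = (-0.6882, 0.0000, 0.6882, -0.2294).
q_1·v_2 = (-0.6882)·0 + 0.0000·0 + 0.6882·0 + (-0.2294)·4 = -0.9177.
u_2 = v_2 + 0.9177·q_1 = (-0.6316, 0.0000, 0.6316, 3.7895).
‖u_2‖ = 3.8933, so q_2 = (-0.1622, 0.0000, 0.1622, 0.9733).
q_1·v_3 = (-0.6882)·2 + 0.0000·(-4) + 0.6882·3 + (-0.2294)·(-3) = 1.3765; q_2·v_3 = (-0.1622)·2 + 0.0000·(-4) + 0.1622·3 + 0.9733·(-3) = -2.7578.
u_3 = v_3 − 1.3765·q_1 + 2.7578·q_2 = (2.5000, -4.0000, 2.5000, 0.0000).
‖u_3‖ = 5.3385, so q_3 = (0.4683, -0.7493, 0.4683, 0.0000).
Qᵀb = (-0.9177, 0.8111, -1.5922).
Back-substitute: x_3 = -1.5922/5.3385 = -0.2982.
x_2 = (0.8111 + 2.7578·(-0.2982))/3.8933 = -0.0029.
x_1 = (-0.9177 + 0.9177·(-0.0029) − 1.3765·(-0.2982))/4.3589 = -0.1170.

x = (-0.1170, -0.0029, -0.2982)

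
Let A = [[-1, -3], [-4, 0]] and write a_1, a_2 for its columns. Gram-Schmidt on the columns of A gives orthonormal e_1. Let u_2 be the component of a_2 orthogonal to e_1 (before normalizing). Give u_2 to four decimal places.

u_2 = (-2.8235, 0.7059)

a_1 = (-1, -4); ‖a_1‖ = 4.1231, so e_1 = (-0.2425, -0.9701).
e_1·a_2 = (-0.2425)·(-3) + (-0.9701)·0 = 0.7276.
u_2 = a_2 − 0.7276·e_1 = (-2.8235, 0.7059).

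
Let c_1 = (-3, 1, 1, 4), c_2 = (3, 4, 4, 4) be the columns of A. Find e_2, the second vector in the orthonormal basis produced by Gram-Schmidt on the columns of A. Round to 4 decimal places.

c_1 = (-3, 1, 1, 4); ‖c_1‖ = 5.1962, so e_1 = (-0.5774, 0.1925, 0.1925, 0.7698).
e_1·c_2 = (-0.5774)·3 + 0.1925·4 + 0.1925·4 + 0.7698·4 = 2.8868.
u_2 = c_2 − 2.8868·e_1 = (4.6667, 3.4444, 3.4444, 1.7778).
‖u_2‖ = 6.9761, so e_2 = (0.6689, 0.4937, 0.4937, 0.2548).

e_2 = (0.6689, 0.4937, 0.4937, 0.2548)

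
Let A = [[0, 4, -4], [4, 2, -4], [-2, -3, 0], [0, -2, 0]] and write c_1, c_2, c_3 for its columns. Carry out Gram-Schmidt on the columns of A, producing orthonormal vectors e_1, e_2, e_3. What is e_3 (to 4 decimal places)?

c_1 = (0, 4, -2, 0); ‖c_1‖ = 4.4721, so e_1 = (0.0000, 0.8944, -0.4472, 0.0000).
e_1·c_2 = 0.0000·4 + 0.8944·2 + (-0.4472)·(-3) + 0.0000·(-2) = 3.1305.
u_2 = c_2 − 3.1305·e_1 = (4.0000, -0.8000, -1.6000, -2.0000).
‖u_2‖ = 4.8166, so e_2 = (0.8305, -0.1661, -0.3322, -0.4152).
e_1·c_3 = 0.0000·(-4) + 0.8944·(-4) + (-0.4472)·0 + 0.0000·0 = -3.5777; e_2·c_3 = 0.8305·(-4) + (-0.1661)·(-4) + (-0.3322)·0 + (-0.4152)·0 = -2.6575.
u_3 = c_3 + 3.5777·e_1 + 2.6575·e_2 = (-1.7931, -1.2414, -2.4828, -1.1034).
‖u_3‖ = 3.4840, so e_3 = (-0.5147, -0.3563, -0.7126, -0.3167).

e_3 = (-0.5147, -0.3563, -0.7126, -0.3167)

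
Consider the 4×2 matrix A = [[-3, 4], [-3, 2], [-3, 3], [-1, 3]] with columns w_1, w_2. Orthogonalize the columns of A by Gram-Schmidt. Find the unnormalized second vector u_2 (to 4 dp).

u_2 = (0.7857, -1.2143, -0.2143, 1.9286)

w_1 = (-3, -3, -3, -1); ‖w_1‖ = 5.2915, so q_1 = (-0.5669, -0.5669, -0.5669, -0.1890).
q_1·w_2 = (-0.5669)·4 + (-0.5669)·2 + (-0.5669)·3 + (-0.1890)·3 = -5.6695.
u_2 = w_2 + 5.6695·q_1 = (0.7857, -1.2143, -0.2143, 1.9286).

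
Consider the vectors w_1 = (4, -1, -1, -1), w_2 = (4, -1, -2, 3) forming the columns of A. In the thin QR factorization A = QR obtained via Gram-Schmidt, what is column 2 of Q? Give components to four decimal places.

w_1 = (4, -1, -1, -1); ‖w_1‖ = 4.3589, so e_1 = (0.9177, -0.2294, -0.2294, -0.2294).
e_1·w_2 = 0.9177·4 + (-0.2294)·(-1) + (-0.2294)·(-2) + (-0.2294)·3 = 3.6707.
u_2 = w_2 − 3.6707·e_1 = (0.6316, -0.1579, -1.1579, 3.8421).
‖u_2‖ = 4.0653, so e_2 = (0.1554, -0.0388, -0.2848, 0.9451).

e_2 = (0.1554, -0.0388, -0.2848, 0.9451)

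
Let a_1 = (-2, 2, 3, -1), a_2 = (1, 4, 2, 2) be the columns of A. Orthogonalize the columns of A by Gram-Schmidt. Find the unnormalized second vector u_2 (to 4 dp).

u_2 = (2.1111, 2.8889, 0.3333, 2.5556)

e_1 = a_1/‖a_1‖ = (-2, 2, 3, -1)/4.2426 = (-0.4714, 0.4714, 0.7071, -0.2357).
r_{12} = e_1·a_2 = 2.3570.
u_2 = a_2 − 2.3570·e_1 = (2.1111, 2.8889, 0.3333, 2.5556).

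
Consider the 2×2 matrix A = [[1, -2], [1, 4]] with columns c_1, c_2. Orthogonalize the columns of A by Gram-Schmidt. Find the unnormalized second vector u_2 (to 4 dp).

u_2 = (-3.0000, 3.0000)

c_1 = (1, 1); ‖c_1‖ = 1.4142, so q_1 = (0.7071, 0.7071).
q_1·c_2 = 0.7071·(-2) + 0.7071·4 = 1.4142.
u_2 = c_2 − 1.4142·q_1 = (-3.0000, 3.0000).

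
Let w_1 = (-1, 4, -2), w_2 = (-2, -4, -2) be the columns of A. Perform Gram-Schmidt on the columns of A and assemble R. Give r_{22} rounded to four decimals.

r_{22} = 4.3861

w_1 = (-1, 4, -2); ‖w_1‖ = 4.5826, so e_1 = (-0.2182, 0.8729, -0.4364).
e_1·w_2 = (-0.2182)·(-2) + 0.8729·(-4) + (-0.4364)·(-2) = -2.1822.
u_2 = w_2 + 2.1822·e_1 = (-2.4762, -2.0952, -2.9524).
r_{22} = ‖u_2‖ = 4.3861.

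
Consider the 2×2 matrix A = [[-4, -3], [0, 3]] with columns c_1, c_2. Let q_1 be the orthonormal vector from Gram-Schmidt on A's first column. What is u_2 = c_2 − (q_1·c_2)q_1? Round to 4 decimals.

u_2 = (0.0000, 3.0000)

c_1 = (-4, 0); ‖c_1‖ = 4.0000, so q_1 = (-1.0000, 0.0000).
q_1·c_2 = (-1.0000)·(-3) + 0.0000·3 = 3.0000.
u_2 = c_2 − 3.0000·q_1 = (0.0000, 3.0000).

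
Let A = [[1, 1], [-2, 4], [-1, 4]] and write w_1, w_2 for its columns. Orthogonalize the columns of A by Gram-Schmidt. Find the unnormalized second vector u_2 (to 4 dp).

w_1 = (1, -2, -1); ‖w_1‖ = 2.4495, so q_1 = (0.4082, -0.8165, -0.4082).
q_1·w_2 = 0.4082·1 + (-0.8165)·4 + (-0.4082)·4 = -4.4907.
u_2 = w_2 + 4.4907·q_1 = (2.8333, 0.3333, 2.1667).

u_2 = (2.8333, 0.3333, 2.1667)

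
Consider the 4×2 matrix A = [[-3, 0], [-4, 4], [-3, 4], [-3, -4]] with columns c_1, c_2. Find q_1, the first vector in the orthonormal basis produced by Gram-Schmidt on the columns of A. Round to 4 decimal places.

c_1 = (-3, -4, -3, -3); ‖c_1‖ = 6.5574, so q_1 = (-0.4575, -0.6100, -0.4575, -0.4575).

q_1 = (-0.4575, -0.6100, -0.4575, -0.4575)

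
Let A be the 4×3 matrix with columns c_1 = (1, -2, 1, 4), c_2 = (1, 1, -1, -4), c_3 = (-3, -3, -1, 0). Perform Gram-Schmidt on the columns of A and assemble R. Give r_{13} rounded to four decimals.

r_{13} = 0.4264

c_1 = (1, -2, 1, 4); ‖c_1‖ = 4.6904, so q_1 = (0.2132, -0.4264, 0.2132, 0.8528).
r_{13} = q_1·c_3 = 0.4264.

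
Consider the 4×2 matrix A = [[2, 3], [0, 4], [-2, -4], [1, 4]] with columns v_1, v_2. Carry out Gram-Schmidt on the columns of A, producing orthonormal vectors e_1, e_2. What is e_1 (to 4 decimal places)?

v_1 = (2, 0, -2, 1); ‖v_1‖ = 3.0000, so e_1 = (0.6667, 0.0000, -0.6667, 0.3333).

e_1 = (0.6667, 0.0000, -0.6667, 0.3333)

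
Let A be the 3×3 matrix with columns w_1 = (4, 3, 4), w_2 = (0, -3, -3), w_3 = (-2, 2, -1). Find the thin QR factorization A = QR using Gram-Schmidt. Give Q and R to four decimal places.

Q = [[0.6247, 0.7612, 0.1741], [0.4685, -0.5437, 0.6963], [0.6247, -0.3534, -0.6963]], R = [[6.4031, -3.2796, -0.9370], [0.0000, 2.6914, -2.2565], [0.0000, 0.0000, 1.7408]]

w_1 = (4, 3, 4); ‖w_1‖ = 6.4031, so e_1 = (0.6247, 0.4685, 0.6247).
e_1·w_2 = 0.6247·0 + 0.4685·(-3) + 0.6247·(-3) = -3.2796.
u_2 = w_2 + 3.2796·e_1 = (2.0488, -1.4634, -0.9512).
‖u_2‖ = 2.6914, so e_2 = (0.7612, -0.5437, -0.3534).
e_1·w_3 = 0.6247·(-2) + 0.4685·2 + 0.6247·(-1) = -0.9370; e_2·w_3 = 0.7612·(-2) + (-0.5437)·2 + (-0.3534)·(-1) = -2.2565.
u_3 = w_3 + 0.9370·e_1 + 2.2565·e_2 = (0.3030, 1.2121, -1.2121).
‖u_3‖ = 1.7408, so e_3 = (0.1741, 0.6963, -0.6963).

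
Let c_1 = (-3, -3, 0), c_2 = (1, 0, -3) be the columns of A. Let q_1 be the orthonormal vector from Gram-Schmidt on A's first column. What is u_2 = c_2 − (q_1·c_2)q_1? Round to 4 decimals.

c_1 = (-3, -3, 0); ‖c_1‖ = 4.2426, so q_1 = (-0.7071, -0.7071, 0.0000).
q_1·c_2 = (-0.7071)·1 + (-0.7071)·0 + 0.0000·(-3) = -0.7071.
u_2 = c_2 + 0.7071·q_1 = (0.5000, -0.5000, -3.0000).

u_2 = (0.5000, -0.5000, -3.0000)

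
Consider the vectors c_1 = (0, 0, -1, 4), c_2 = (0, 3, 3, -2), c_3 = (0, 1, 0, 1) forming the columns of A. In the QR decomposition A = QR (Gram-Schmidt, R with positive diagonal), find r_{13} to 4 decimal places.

r_{13} = 0.9701

c_1 = (0, 0, -1, 4); ‖c_1‖ = 4.1231, so e_1 = (0.0000, 0.0000, -0.2425, 0.9701).
r_{13} = e_1·c_3 = 0.9701.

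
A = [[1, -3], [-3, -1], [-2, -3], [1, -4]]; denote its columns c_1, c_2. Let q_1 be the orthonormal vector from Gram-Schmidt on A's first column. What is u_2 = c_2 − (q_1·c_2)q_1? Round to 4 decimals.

q_1 = c_1/‖c_1‖ = (1, -3, -2, 1)/3.8730 = (0.2582, -0.7746, -0.5164, 0.2582).
r_{12} = q_1·c_2 = 0.5164.
u_2 = c_2 − 0.5164·q_1 = (-3.1333, -0.6000, -2.7333, -4.1333).

u_2 = (-3.1333, -0.6000, -2.7333, -4.1333)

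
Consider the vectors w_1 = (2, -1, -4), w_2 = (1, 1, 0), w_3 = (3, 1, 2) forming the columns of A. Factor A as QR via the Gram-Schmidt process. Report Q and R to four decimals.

Q = [[0.4364, 0.6475, 0.6247], [-0.2182, 0.7498, -0.6247], [-0.8729, 0.1363, 0.4685]], R = [[4.5826, 0.2182, -0.6547], [0.0000, 1.3973, 2.9650], [0.0000, 0.0000, 2.1864]]

q_1 = w_1/‖w_1‖ = (2, -1, -4)/4.5826 = (0.4364, -0.2182, -0.8729).
r_{12} = q_1·w_2 = 0.2182.
u_2 = w_2 − 0.2182·q_1 = (0.9048, 1.0476, 0.1905).
‖u_2‖ = 1.3973, so q_2 = (0.6475, 0.7498, 0.1363).
r_{13} = q_1·w_3 = -0.6547; r_{23} = q_2·w_3 = 2.9650.
u_3 = w_3 + 0.6547·q_1 − 2.9650·q_2 = (1.3659, -1.3659, 1.0244).
‖u_3‖ = 2.1864, so q_3 = (0.6247, -0.6247, 0.4685).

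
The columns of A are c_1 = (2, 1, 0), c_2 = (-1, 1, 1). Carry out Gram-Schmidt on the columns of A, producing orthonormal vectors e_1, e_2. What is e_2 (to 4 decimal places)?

e_2 = (-0.3586, 0.7171, 0.5976)

c_1 = (2, 1, 0); ‖c_1‖ = 2.2361, so e_1 = (0.8944, 0.4472, 0.0000).
e_1·c_2 = 0.8944·(-1) + 0.4472·1 + 0.0000·1 = -0.4472.
u_2 = c_2 + 0.4472·e_1 = (-0.6000, 1.2000, 1.0000).
‖u_2‖ = 1.6733, so e_2 = (-0.3586, 0.7171, 0.5976).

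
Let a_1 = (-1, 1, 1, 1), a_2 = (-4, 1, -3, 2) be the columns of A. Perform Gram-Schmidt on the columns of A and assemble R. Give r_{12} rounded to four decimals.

a_1 = (-1, 1, 1, 1); ‖a_1‖ = 2.0000, so q_1 = (-0.5000, 0.5000, 0.5000, 0.5000).
r_{12} = q_1·a_2 = 2.0000.

r_{12} = 2.0000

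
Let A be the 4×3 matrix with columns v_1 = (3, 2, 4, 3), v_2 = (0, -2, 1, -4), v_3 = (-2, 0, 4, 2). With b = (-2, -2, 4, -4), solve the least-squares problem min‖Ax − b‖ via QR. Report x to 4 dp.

x = (-0.0896, 1.2376, 0.7660)

v_1 = (3, 2, 4, 3); ‖v_1‖ = 6.1644, so e_1 = (0.4867, 0.3244, 0.6489, 0.4867).
e_1·v_2 = 0.4867·0 + 0.3244·(-2) + 0.6489·1 + 0.4867·(-4) = -1.9467.
u_2 = v_2 + 1.9467·e_1 = (0.9474, -1.3684, 2.2632, -3.0526).
‖u_2‖ = 4.1486, so e_2 = (0.2284, -0.3299, 0.5455, -0.7358).
e_1·v_3 = 0.4867·(-2) + 0.3244·0 + 0.6489·4 + 0.4867·2 = 2.5955; e_2·v_3 = 0.2284·(-2) + (-0.3299)·0 + 0.5455·4 + (-0.7358)·2 = 0.2537.
u_3 = v_3 − 2.5955·e_1 − 0.2537·e_2 = (-3.3211, -0.7584, 2.1774, 0.9235).
‖u_3‖ = 4.1471, so e_3 = (-0.8008, -0.1829, 0.5250, 0.2227).
Qᵀb = (-0.9733, 5.3284, 3.1767).
Back-substitute: x_3 = 3.1767/4.1471 = 0.7660.
x_2 = (5.3284 − 0.2537·0.7660)/4.1486 = 1.2376.
x_1 = (-0.9733 + 1.9467·1.2376 − 2.5955·0.7660)/6.1644 = -0.0896.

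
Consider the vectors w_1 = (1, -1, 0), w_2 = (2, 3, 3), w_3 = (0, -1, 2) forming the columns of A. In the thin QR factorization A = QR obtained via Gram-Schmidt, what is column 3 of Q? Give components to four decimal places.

e_3 = (-0.4575, -0.4575, 0.7625)

w_1 = (1, -1, 0); ‖w_1‖ = 1.4142, so e_1 = (0.7071, -0.7071, 0.0000).
e_1·w_2 = 0.7071·2 + (-0.7071)·3 + 0.0000·3 = -0.7071.
u_2 = w_2 + 0.7071·e_1 = (2.5000, 2.5000, 3.0000).
‖u_2‖ = 4.6368, so e_2 = (0.5392, 0.5392, 0.6470).
e_1·w_3 = 0.7071·0 + (-0.7071)·(-1) + 0.0000·2 = 0.7071; e_2·w_3 = 0.5392·0 + 0.5392·(-1) + 0.6470·2 = 0.7548.
u_3 = w_3 − 0.7071·e_1 − 0.7548·e_2 = (-0.9070, -0.9070, 1.5116).
‖u_3‖ = 1.9825, so e_3 = (-0.4575, -0.4575, 0.7625).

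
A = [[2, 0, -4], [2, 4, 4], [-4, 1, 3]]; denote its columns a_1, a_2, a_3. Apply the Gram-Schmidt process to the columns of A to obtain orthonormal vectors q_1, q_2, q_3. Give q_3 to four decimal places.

q_1 = a_1/‖a_1‖ = (2, 2, -4)/4.8990 = (0.4082, 0.4082, -0.8165).
r_{12} = q_1·a_2 = 0.8165.
u_2 = a_2 − 0.8165·q_1 = (-0.3333, 3.6667, 1.6667).
‖u_2‖ = 4.0415, so q_2 = (-0.0825, 0.9073, 0.4124).
r_{13} = q_1·a_3 = -2.4495; r_{23} = q_2·a_3 = 5.1962.
u_3 = a_3 + 2.4495·q_1 − 5.1962·q_2 = (-2.5714, 0.2857, -1.1429).
‖u_3‖ = 2.8284, so q_3 = (-0.9091, 0.1010, -0.4041).

q_3 = (-0.9091, 0.1010, -0.4041)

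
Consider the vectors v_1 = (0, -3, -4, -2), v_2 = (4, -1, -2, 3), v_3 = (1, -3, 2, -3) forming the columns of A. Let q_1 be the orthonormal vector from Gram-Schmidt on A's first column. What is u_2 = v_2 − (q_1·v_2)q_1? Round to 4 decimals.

u_2 = (4.0000, -0.4828, -1.3103, 3.3448)

v_1 = (0, -3, -4, -2); ‖v_1‖ = 5.3852, so q_1 = (0.0000, -0.5571, -0.7428, -0.3714).
q_1·v_2 = 0.0000·4 + (-0.5571)·(-1) + (-0.7428)·(-2) + (-0.3714)·3 = 0.9285.
u_2 = v_2 − 0.9285·q_1 = (4.0000, -0.4828, -1.3103, 3.3448).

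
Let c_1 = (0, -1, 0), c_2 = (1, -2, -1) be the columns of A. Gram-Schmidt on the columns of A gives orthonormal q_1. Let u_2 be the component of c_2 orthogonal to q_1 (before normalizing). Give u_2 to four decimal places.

c_1 = (0, -1, 0); ‖c_1‖ = 1.0000, so q_1 = (0.0000, -1.0000, 0.0000).
q_1·c_2 = 0.0000·1 + (-1.0000)·(-2) + 0.0000·(-1) = 2.0000.
u_2 = c_2 − 2.0000·q_1 = (1.0000, 0.0000, -1.0000).

u_2 = (1.0000, 0.0000, -1.0000)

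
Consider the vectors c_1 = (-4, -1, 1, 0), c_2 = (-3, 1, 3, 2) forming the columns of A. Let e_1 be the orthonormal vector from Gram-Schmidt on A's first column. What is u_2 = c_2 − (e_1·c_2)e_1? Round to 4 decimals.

e_1 = c_1/‖c_1‖ = (-4, -1, 1, 0)/4.2426 = (-0.9428, -0.2357, 0.2357, 0.0000).
r_{12} = e_1·c_2 = 3.2998.
u_2 = c_2 − 3.2998·e_1 = (0.1111, 1.7778, 2.2222, 2.0000).

u_2 = (0.1111, 1.7778, 2.2222, 2.0000)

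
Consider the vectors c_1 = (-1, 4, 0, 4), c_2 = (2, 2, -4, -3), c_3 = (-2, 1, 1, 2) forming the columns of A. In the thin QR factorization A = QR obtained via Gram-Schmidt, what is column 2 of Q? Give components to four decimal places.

q_2 = (0.3219, 0.4828, -0.7081, -0.4023)

c_1 = (-1, 4, 0, 4); ‖c_1‖ = 5.7446, so q_1 = (-0.1741, 0.6963, 0.0000, 0.6963).
q_1·c_2 = (-0.1741)·2 + 0.6963·2 + 0.0000·(-4) + 0.6963·(-3) = -1.0445.
u_2 = c_2 + 1.0445·q_1 = (1.8182, 2.7273, -4.0000, -2.2727).
‖u_2‖ = 5.6488, so q_2 = (0.3219, 0.4828, -0.7081, -0.4023).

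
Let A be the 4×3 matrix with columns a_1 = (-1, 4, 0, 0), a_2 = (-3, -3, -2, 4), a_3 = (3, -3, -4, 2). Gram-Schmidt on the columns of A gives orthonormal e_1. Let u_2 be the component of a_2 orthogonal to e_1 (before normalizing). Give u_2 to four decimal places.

e_1 = a_1/‖a_1‖ = (-1, 4, 0, 0)/4.1231 = (-0.2425, 0.9701, 0.0000, 0.0000).
r_{12} = e_1·a_2 = -2.1828.
u_2 = a_2 + 2.1828·e_1 = (-3.5294, -0.8824, -2.0000, 4.0000).

u_2 = (-3.5294, -0.8824, -2.0000, 4.0000)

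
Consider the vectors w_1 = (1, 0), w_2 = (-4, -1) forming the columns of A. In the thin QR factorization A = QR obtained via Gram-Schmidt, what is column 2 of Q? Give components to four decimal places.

e_2 = (0.0000, -1.0000)

w_1 = (1, 0); ‖w_1‖ = 1.0000, so e_1 = (1.0000, 0.0000).
e_1·w_2 = 1.0000·(-4) + 0.0000·(-1) = -4.0000.
u_2 = w_2 + 4.0000·e_1 = (0.0000, -1.0000).
‖u_2‖ = 1.0000, so e_2 = (0.0000, -1.0000).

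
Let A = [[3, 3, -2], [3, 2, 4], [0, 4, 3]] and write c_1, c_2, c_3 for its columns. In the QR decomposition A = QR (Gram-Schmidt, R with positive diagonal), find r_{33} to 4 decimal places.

c_1 = (3, 3, 0); ‖c_1‖ = 4.2426, so e_1 = (0.7071, 0.7071, 0.0000).
e_1·c_2 = 0.7071·3 + 0.7071·2 + 0.0000·4 = 3.5355.
u_2 = c_2 − 3.5355·e_1 = (0.5000, -0.5000, 4.0000).
‖u_2‖ = 4.0620, so e_2 = (0.1231, -0.1231, 0.9847).
e_1·c_3 = 0.7071·(-2) + 0.7071·4 + 0.0000·3 = 1.4142; e_2·c_3 = 0.1231·(-2) + (-0.1231)·4 + 0.9847·3 = 2.2156.
u_3 = c_3 − 1.4142·e_1 − 2.2156·e_2 = (-3.2727, 3.2727, 0.8182).
r_{33} = ‖u_3‖ = 4.7001.

r_{33} = 4.7001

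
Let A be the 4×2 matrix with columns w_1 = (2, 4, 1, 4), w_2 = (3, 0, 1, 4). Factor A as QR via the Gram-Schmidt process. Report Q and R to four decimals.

Q = [[0.3288, 0.5135], [0.6576, -0.7268], [0.1644, 0.1106], [0.6576, 0.4424]], R = [[6.0828, 3.7812], [0.0000, 3.4209]]

q_1 = w_1/‖w_1‖ = (2, 4, 1, 4)/6.0828 = (0.3288, 0.6576, 0.1644, 0.6576).
r_{12} = q_1·w_2 = 3.7812.
u_2 = w_2 − 3.7812·q_1 = (1.7568, -2.4865, 0.3784, 1.5135).
‖u_2‖ = 3.4209, so q_2 = (0.5135, -0.7268, 0.1106, 0.4424).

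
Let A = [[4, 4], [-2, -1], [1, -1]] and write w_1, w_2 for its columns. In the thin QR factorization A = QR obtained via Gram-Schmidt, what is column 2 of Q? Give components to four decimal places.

w_1 = (4, -2, 1); ‖w_1‖ = 4.5826, so q_1 = (0.8729, -0.4364, 0.2182).
q_1·w_2 = 0.8729·4 + (-0.4364)·(-1) + 0.2182·(-1) = 3.7097.
u_2 = w_2 − 3.7097·q_1 = (0.7619, 0.6190, -1.8095).
‖u_2‖ = 2.0587, so q_2 = (0.3701, 0.3007, -0.8790).

q_2 = (0.3701, 0.3007, -0.8790)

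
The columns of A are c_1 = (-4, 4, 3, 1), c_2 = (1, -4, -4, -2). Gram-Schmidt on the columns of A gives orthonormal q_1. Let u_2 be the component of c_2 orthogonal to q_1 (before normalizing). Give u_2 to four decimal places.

c_1 = (-4, 4, 3, 1); ‖c_1‖ = 6.4807, so q_1 = (-0.6172, 0.6172, 0.4629, 0.1543).
q_1·c_2 = (-0.6172)·1 + 0.6172·(-4) + 0.4629·(-4) + 0.1543·(-2) = -5.2463.
u_2 = c_2 + 5.2463·q_1 = (-2.2381, -0.7619, -1.5714, -1.1905).

u_2 = (-2.2381, -0.7619, -1.5714, -1.1905)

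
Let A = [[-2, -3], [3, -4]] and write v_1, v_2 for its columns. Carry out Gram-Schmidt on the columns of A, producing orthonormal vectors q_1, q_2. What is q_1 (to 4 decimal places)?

q_1 = (-0.5547, 0.8321)

q_1 = v_1/‖v_1‖ = (-2, 3)/3.6056 = (-0.5547, 0.8321).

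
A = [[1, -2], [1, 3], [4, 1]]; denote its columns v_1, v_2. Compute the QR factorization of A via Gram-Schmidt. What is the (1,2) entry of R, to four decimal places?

q_1 = v_1/‖v_1‖ = (1, 1, 4)/4.2426 = (0.2357, 0.2357, 0.9428).
r_{12} = q_1·v_2 = 1.1785.

r_{12} = 1.1785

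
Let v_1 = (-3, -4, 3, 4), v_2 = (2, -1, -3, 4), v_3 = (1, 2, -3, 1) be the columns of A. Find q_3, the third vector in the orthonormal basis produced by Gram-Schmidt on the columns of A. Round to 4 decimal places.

q_3 = (-0.6741, 0.6242, -0.2497, 0.3059)

v_1 = (-3, -4, 3, 4); ‖v_1‖ = 7.0711, so q_1 = (-0.4243, -0.5657, 0.4243, 0.5657).
q_1·v_2 = (-0.4243)·2 + (-0.5657)·(-1) + 0.4243·(-3) + 0.5657·4 = 0.7071.
u_2 = v_2 − 0.7071·q_1 = (2.3000, -0.6000, -3.3000, 3.6000).
‖u_2‖ = 5.4314, so q_2 = (0.4235, -0.1105, -0.6076, 0.6628).
q_1·v_3 = (-0.4243)·1 + (-0.5657)·2 + 0.4243·(-3) + 0.5657·1 = -2.2627; q_2·v_3 = 0.4235·1 + (-0.1105)·2 + (-0.6076)·(-3) + 0.6628·1 = 2.6881.
u_3 = v_3 + 2.2627·q_1 − 2.6881·q_2 = (-1.0983, 1.0169, -0.4068, 0.4983).
‖u_3‖ = 1.6292, so q_3 = (-0.6741, 0.6242, -0.2497, 0.3059).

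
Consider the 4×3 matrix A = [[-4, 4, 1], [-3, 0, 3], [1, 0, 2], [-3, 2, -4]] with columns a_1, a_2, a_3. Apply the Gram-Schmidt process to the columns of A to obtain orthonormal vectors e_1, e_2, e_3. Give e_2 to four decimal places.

e_2 = (0.5981, -0.7591, 0.2530, 0.0460)

a_1 = (-4, -3, 1, -3); ‖a_1‖ = 5.9161, so e_1 = (-0.6761, -0.5071, 0.1690, -0.5071).
e_1·a_2 = (-0.6761)·4 + (-0.5071)·0 + 0.1690·0 + (-0.5071)·2 = -3.7187.
u_2 = a_2 + 3.7187·e_1 = (1.4857, -1.8857, 0.6286, 0.1143).
‖u_2‖ = 2.4842, so e_2 = (0.5981, -0.7591, 0.2530, 0.0460).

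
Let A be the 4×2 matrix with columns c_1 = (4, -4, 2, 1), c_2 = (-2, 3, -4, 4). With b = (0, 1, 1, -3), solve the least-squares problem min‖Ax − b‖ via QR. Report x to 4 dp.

x = (-0.4931, -0.5519)

c_1 = (4, -4, 2, 1); ‖c_1‖ = 6.0828, so e_1 = (0.6576, -0.6576, 0.3288, 0.1644).
e_1·c_2 = 0.6576·(-2) + (-0.6576)·3 + 0.3288·(-4) + 0.1644·4 = -3.9456.
u_2 = c_2 + 3.9456·e_1 = (0.5946, 0.4054, -2.7027, 4.6486).
‖u_2‖ = 5.4252, so e_2 = (0.1096, 0.0747, -0.4982, 0.8569).
Qᵀb = (-0.8220, -2.9941).
Back-substitute: x_2 = -2.9941/5.4252 = -0.5519.
x_1 = (-0.8220 + 3.9456·(-0.5519))/6.0828 = -0.4931.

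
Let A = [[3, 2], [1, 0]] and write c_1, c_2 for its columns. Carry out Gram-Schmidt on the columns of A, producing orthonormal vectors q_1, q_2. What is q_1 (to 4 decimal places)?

q_1 = (0.9487, 0.3162)

c_1 = (3, 1); ‖c_1‖ = 3.1623, so q_1 = (0.9487, 0.3162).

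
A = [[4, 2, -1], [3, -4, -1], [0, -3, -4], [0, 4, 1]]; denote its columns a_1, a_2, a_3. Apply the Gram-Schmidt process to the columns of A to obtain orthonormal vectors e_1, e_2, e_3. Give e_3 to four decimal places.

e_1 = a_1/‖a_1‖ = (4, 3, 0, 0)/5.0000 = (0.8000, 0.6000, 0.0000, 0.0000).
r_{12} = e_1·a_2 = -0.8000.
u_2 = a_2 + 0.8000·e_1 = (2.6400, -3.5200, -3.0000, 4.0000).
‖u_2‖ = 6.6603, so e_2 = (0.3964, -0.5285, -0.4504, 0.6006).
r_{13} = e_1·a_3 = -1.4000; r_{23} = e_2·a_3 = 2.5344.
u_3 = a_3 + 1.4000·e_1 − 2.5344·e_2 = (-0.8846, 1.1794, -2.8584, -0.5221).
‖u_3‖ = 3.2583, so e_3 = (-0.2715, 0.3620, -0.8773, -0.1602).

e_3 = (-0.2715, 0.3620, -0.8773, -0.1602)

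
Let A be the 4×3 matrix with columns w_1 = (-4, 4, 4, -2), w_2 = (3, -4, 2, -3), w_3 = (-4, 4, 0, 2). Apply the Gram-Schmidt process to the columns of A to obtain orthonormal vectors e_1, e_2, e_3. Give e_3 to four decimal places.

w_1 = (-4, 4, 4, -2); ‖w_1‖ = 7.2111, so e_1 = (-0.5547, 0.5547, 0.5547, -0.2774).
e_1·w_2 = (-0.5547)·3 + 0.5547·(-4) + 0.5547·2 + (-0.2774)·(-3) = -1.9415.
u_2 = w_2 + 1.9415·e_1 = (1.9231, -2.9231, 3.0769, -3.5385).
‖u_2‖ = 5.8507, so e_2 = (0.3287, -0.4996, 0.5259, -0.6048).
e_1·w_3 = (-0.5547)·(-4) + 0.5547·4 + 0.5547·0 + (-0.2774)·2 = 3.8829; e_2·w_3 = 0.3287·(-4) + (-0.4996)·4 + 0.5259·0 + (-0.6048)·2 = -4.5228.
u_3 = w_3 − 3.8829·e_1 + 4.5228·e_2 = (-0.3596, -0.4135, 0.2247, 0.3416).
‖u_3‖ = 0.6837, so e_3 = (-0.5259, -0.6048, 0.3287, 0.4996).

e_3 = (-0.5259, -0.6048, 0.3287, 0.4996)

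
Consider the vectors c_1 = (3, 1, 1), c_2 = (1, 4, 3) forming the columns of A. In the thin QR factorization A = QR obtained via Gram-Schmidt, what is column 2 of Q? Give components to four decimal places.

e_1 = c_1/‖c_1‖ = (3, 1, 1)/3.3166 = (0.9045, 0.3015, 0.3015).
r_{12} = e_1·c_2 = 3.0151.
u_2 = c_2 − 3.0151·e_1 = (-1.7273, 3.0909, 2.0909).
‖u_2‖ = 4.1121, so e_2 = (-0.4200, 0.7517, 0.5085).

e_2 = (-0.4200, 0.7517, 0.5085)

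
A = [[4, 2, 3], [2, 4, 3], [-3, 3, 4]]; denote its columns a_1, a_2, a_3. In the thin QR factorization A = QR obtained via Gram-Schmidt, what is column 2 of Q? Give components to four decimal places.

a_1 = (4, 2, -3); ‖a_1‖ = 5.3852, so e_1 = (0.7428, 0.3714, -0.5571).
e_1·a_2 = 0.7428·2 + 0.3714·4 + (-0.5571)·3 = 1.2999.
u_2 = a_2 − 1.2999·e_1 = (1.0345, 3.5172, 3.7241).
‖u_2‖ = 5.2259, so e_2 = (0.1980, 0.6730, 0.7126).

e_2 = (0.1980, 0.6730, 0.7126)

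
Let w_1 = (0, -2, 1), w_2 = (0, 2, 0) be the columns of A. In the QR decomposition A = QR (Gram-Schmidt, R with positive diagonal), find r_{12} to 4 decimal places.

r_{12} = -1.7889

e_1 = w_1/‖w_1‖ = (0, -2, 1)/2.2361 = (0.0000, -0.8944, 0.4472).
r_{12} = e_1·w_2 = -1.7889.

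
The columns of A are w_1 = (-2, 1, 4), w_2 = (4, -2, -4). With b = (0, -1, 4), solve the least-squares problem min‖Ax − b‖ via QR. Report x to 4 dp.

q_1 = w_1/‖w_1‖ = (-2, 1, 4)/4.5826 = (-0.4364, 0.2182, 0.8729).
r_{12} = q_1·w_2 = -5.6737.
u_2 = w_2 + 5.6737·q_1 = (1.5238, -0.7619, 0.9524).
‖u_2‖ = 1.9518, so q_2 = (0.7807, -0.3904, 0.4880).
Qᵀb = (3.2733, 2.3422).
Back-substitute: x_2 = 2.3422/1.9518 = 1.2000.
x_1 = (3.2733 + 5.6737·1.2000)/4.5826 = 2.2000.

x = (2.2000, 1.2000)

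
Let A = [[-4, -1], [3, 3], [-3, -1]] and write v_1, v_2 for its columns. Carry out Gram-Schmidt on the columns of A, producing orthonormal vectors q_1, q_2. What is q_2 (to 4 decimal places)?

q_1 = v_1/‖v_1‖ = (-4, 3, -3)/5.8310 = (-0.6860, 0.5145, -0.5145).
r_{12} = q_1·v_2 = 2.7440.
u_2 = v_2 − 2.7440·q_1 = (0.8824, 1.5882, 0.4118).
‖u_2‖ = 1.8630, so q_2 = (0.4736, 0.8525, 0.2210).

q_2 = (0.4736, 0.8525, 0.2210)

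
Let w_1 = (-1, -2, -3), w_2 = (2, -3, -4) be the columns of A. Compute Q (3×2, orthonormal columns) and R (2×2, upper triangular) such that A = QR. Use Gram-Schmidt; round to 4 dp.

w_1 = (-1, -2, -3); ‖w_1‖ = 3.7417, so e_1 = (-0.2673, -0.5345, -0.8018).
e_1·w_2 = (-0.2673)·2 + (-0.5345)·(-3) + (-0.8018)·(-4) = 4.2762.
u_2 = w_2 − 4.2762·e_1 = (3.1429, -0.7143, -0.5714).
‖u_2‖ = 3.2733, so e_2 = (0.9602, -0.2182, -0.1746).

Q = [[-0.2673, 0.9602], [-0.5345, -0.2182], [-0.8018, -0.1746]], R = [[3.7417, 4.2762], [0.0000, 3.2733]]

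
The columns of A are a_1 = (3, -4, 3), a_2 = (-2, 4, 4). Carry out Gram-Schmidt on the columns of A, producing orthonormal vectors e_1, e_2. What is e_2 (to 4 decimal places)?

e_1 = a_1/‖a_1‖ = (3, -4, 3)/5.8310 = (0.5145, -0.6860, 0.5145).
r_{12} = e_1·a_2 = -1.7150.
u_2 = a_2 + 1.7150·e_1 = (-1.1176, 2.8235, 4.8824).
‖u_2‖ = 5.7497, so e_2 = (-0.1944, 0.4911, 0.8492).

e_2 = (-0.1944, 0.4911, 0.8492)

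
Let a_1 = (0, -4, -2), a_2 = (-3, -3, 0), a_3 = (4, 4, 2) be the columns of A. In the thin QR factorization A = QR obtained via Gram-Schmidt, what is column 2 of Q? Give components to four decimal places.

a_1 = (0, -4, -2); ‖a_1‖ = 4.4721, so e_1 = (0.0000, -0.8944, -0.4472).
e_1·a_2 = 0.0000·(-3) + (-0.8944)·(-3) + (-0.4472)·0 = 2.6833.
u_2 = a_2 − 2.6833·e_1 = (-3.0000, -0.6000, 1.2000).
‖u_2‖ = 3.2863, so e_2 = (-0.9129, -0.1826, 0.3651).

e_2 = (-0.9129, -0.1826, 0.3651)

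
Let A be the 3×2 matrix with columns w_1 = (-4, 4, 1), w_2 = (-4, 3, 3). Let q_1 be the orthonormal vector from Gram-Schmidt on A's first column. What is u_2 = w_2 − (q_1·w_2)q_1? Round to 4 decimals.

w_1 = (-4, 4, 1); ‖w_1‖ = 5.7446, so q_1 = (-0.6963, 0.6963, 0.1741).
q_1·w_2 = (-0.6963)·(-4) + 0.6963·3 + 0.1741·3 = 5.3964.
u_2 = w_2 − 5.3964·q_1 = (-0.2424, -0.7576, 2.0606).

u_2 = (-0.2424, -0.7576, 2.0606)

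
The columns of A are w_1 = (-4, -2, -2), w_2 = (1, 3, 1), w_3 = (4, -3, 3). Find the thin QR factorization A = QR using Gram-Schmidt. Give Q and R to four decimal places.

q_1 = w_1/‖w_1‖ = (-4, -2, -2)/4.8990 = (-0.8165, -0.4082, -0.4082).
r_{12} = q_1·w_2 = -2.4495.
u_2 = w_2 + 2.4495·q_1 = (-1.0000, 2.0000, 0.0000).
‖u_2‖ = 2.2361, so q_2 = (-0.4472, 0.8944, 0.0000).
r_{13} = q_1·w_3 = -3.2660; r_{23} = q_2·w_3 = -4.4721.
u_3 = w_3 + 3.2660·q_1 + 4.4721·q_2 = (-0.6667, -0.3333, 1.6667).
‖u_3‖ = 1.8257, so q_3 = (-0.3651, -0.1826, 0.9129).

Q = [[-0.8165, -0.4472, -0.3651], [-0.4082, 0.8944, -0.1826], [-0.4082, 0.0000, 0.9129]], R = [[4.8990, -2.4495, -3.2660], [0.0000, 2.2361, -4.4721], [0.0000, 0.0000, 1.8257]]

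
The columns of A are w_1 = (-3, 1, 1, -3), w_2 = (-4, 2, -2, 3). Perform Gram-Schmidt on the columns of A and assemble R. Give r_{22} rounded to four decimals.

w_1 = (-3, 1, 1, -3); ‖w_1‖ = 4.4721, so q_1 = (-0.6708, 0.2236, 0.2236, -0.6708).
q_1·w_2 = (-0.6708)·(-4) + 0.2236·2 + 0.2236·(-2) + (-0.6708)·3 = 0.6708.
u_2 = w_2 − 0.6708·q_1 = (-3.5500, 1.8500, -2.1500, 3.4500).
r_{22} = ‖u_2‖ = 5.7053.

r_{22} = 5.7053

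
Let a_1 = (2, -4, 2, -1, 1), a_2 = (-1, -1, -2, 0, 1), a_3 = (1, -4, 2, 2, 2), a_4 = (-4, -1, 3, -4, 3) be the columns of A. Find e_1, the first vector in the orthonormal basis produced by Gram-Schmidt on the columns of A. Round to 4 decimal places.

e_1 = a_1/‖a_1‖ = (2, -4, 2, -1, 1)/5.0990 = (0.3922, -0.7845, 0.3922, -0.1961, 0.1961).

e_1 = (0.3922, -0.7845, 0.3922, -0.1961, 0.1961)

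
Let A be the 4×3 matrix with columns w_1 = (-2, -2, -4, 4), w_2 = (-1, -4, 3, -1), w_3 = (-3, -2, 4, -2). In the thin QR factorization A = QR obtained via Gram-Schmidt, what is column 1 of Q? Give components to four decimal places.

e_1 = (-0.3162, -0.3162, -0.6325, 0.6325)

e_1 = w_1/‖w_1‖ = (-2, -2, -4, 4)/6.3246 = (-0.3162, -0.3162, -0.6325, 0.6325).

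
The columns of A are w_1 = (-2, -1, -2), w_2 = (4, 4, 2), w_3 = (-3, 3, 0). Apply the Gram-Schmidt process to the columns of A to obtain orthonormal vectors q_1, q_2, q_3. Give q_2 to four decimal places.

q_1 = w_1/‖w_1‖ = (-2, -1, -2)/3.0000 = (-0.6667, -0.3333, -0.6667).
r_{12} = q_1·w_2 = -5.3333.
u_2 = w_2 + 5.3333·q_1 = (0.4444, 2.2222, -1.5556).
‖u_2‖ = 2.7487, so q_2 = (0.1617, 0.8085, -0.5659).

q_2 = (0.1617, 0.8085, -0.5659)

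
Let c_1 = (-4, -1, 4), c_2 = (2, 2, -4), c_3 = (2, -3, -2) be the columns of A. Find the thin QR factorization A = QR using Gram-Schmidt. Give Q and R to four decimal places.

c_1 = (-4, -1, 4); ‖c_1‖ = 5.7446, so q_1 = (-0.6963, -0.1741, 0.6963).
q_1·c_2 = (-0.6963)·2 + (-0.1741)·2 + 0.6963·(-4) = -4.5260.
u_2 = c_2 + 4.5260·q_1 = (-1.1515, 1.2121, -0.8485).
‖u_2‖ = 1.8749, so q_2 = (-0.6142, 0.6465, -0.4526).
q_1·c_3 = (-0.6963)·2 + (-0.1741)·(-3) + 0.6963·(-2) = -2.2630; q_2·c_3 = (-0.6142)·2 + 0.6465·(-3) + (-0.4526)·(-2) = -2.2628.
u_3 = c_3 + 2.2630·q_1 + 2.2628·q_2 = (-0.9655, -1.9310, -1.4483).
‖u_3‖ = 2.5997, so q_3 = (-0.3714, -0.7428, -0.5571).

Q = [[-0.6963, -0.6142, -0.3714], [-0.1741, 0.6465, -0.7428], [0.6963, -0.4526, -0.5571]], R = [[5.7446, -4.5260, -2.2630], [0.0000, 1.8749, -2.2628], [0.0000, 0.0000, 2.5997]]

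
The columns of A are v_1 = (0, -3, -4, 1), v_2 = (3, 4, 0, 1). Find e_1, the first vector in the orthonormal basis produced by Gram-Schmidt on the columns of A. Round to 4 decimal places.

v_1 = (0, -3, -4, 1); ‖v_1‖ = 5.0990, so e_1 = (0.0000, -0.5883, -0.7845, 0.1961).

e_1 = (0.0000, -0.5883, -0.7845, 0.1961)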